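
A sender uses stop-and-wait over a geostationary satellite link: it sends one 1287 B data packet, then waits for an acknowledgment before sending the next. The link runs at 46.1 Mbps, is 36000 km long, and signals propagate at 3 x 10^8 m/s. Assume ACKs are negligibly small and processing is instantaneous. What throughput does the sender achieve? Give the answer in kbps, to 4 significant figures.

t_tx = L/R = 10296/46100000 = 0.000223341 s.
t_prop = 36000000/300000000 = 0.12 s; RTT = 0.24 s.
Cycle = t_tx + RTT = 0.240223 s.
Throughput = L / cycle = 10296 / 0.240223 = 42.86 kbps.

42.86 kbps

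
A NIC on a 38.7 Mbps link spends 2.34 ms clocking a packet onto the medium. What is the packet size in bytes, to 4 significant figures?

11320 bytes

L = R × t_tx = 38700000 b/s × 0.00234 s = 90558 bits.
In bytes: 90558 / 8 = 11320 bytes.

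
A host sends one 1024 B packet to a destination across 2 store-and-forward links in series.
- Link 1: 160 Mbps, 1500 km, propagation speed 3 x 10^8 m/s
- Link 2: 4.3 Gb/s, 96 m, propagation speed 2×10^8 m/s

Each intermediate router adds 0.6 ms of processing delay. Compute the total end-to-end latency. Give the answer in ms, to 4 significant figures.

L = 1024 × 8 = 8192 bits.
Transmission delays (L/R per hop): 0.0512, 0.00190512 ms; sum = 0.0531051 ms.
Propagation delays (d/s per hop): 5, 0.00048 ms; sum = 5.00048 ms.
Processing at 1 router(s): 1 × 0.6 ms = 0.6 ms.
End-to-end = 5.654 ms.

5.654 ms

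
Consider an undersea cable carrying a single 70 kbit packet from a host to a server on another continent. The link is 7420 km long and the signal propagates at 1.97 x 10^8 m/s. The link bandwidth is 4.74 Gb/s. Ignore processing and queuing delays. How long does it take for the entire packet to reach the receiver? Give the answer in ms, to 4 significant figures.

L = 70000 bits.
Transmission delay = L/R = 70000 / 4740000000 = 0.0147679 ms.
Propagation delay = d/s = 7420000 m / 197000000 m/s = 37.665 ms.
Total = 37.68 ms.

37.68 ms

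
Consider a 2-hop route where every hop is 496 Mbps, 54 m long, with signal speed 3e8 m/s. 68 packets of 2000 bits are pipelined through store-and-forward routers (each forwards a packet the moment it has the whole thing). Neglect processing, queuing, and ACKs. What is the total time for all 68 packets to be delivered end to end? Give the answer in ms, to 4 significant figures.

Per-hop transmission t_tx = L/R = 2000/496000000 = 0.00403226 ms.
Per-hop propagation t_prop = 54/300000000 = 0.00018 ms.
Pipeline fill: first packet needs 2·t_tx to clear all hops; remaining 67 packets each add one t_tx.
Total = (2+68-1)·t_tx + 2·t_prop = 69·0.00403226 + 2·0.00018 = 0.2786 ms.

0.2786 ms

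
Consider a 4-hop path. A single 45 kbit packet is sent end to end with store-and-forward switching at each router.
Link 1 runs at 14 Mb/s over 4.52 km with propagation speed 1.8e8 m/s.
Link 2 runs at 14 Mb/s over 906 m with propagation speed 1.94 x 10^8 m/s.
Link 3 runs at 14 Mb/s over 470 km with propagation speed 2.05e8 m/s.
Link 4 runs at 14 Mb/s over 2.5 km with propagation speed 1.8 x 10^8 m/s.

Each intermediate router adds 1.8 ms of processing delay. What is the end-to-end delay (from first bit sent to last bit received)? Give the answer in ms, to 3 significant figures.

L = 45000 bits.
Transmission delay per hop = L/R = 45000/14000000 = 3.21429 ms; 4 hops → 12.8571 ms.
Propagation delays (d/s per hop): 0.0251111, 0.0046701, 2.29268, 0.0138889 ms; sum = 2.33635 ms.
Processing at 3 router(s): 3 × 1.8 ms = 5.4 ms.
End-to-end = 20.6 ms.

20.6 ms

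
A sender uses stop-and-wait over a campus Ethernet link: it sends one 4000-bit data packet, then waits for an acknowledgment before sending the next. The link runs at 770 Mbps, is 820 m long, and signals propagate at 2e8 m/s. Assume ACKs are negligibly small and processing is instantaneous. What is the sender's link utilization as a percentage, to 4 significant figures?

38.78 %

t_tx = L/R = 4000/770000000 = 5.19481e-06 s.
t_prop = 820/200000000 = 4.1e-06 s; RTT = 8.2e-06 s.
Cycle = t_tx + RTT = 1.33948e-05 s.
Utilization = t_tx / cycle = 5.19481e-06/1.33948e-05 = 38.78 %.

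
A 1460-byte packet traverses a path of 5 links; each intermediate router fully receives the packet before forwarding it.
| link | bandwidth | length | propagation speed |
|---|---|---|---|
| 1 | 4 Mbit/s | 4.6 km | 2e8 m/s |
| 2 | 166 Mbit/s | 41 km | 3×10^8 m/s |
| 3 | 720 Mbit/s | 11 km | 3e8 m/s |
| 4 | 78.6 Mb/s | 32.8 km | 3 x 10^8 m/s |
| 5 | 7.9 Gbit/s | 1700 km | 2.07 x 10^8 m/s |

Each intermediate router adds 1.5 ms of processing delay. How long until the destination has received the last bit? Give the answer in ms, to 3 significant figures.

17.7 ms

L = 1460 × 8 = 11680 bits.
Transmission delays (L/R per hop): 2.92, 0.0703614, 0.0162222, 0.148601, 0.00147848 ms; sum = 3.15666 ms.
Propagation delays (d/s per hop): 0.023, 0.136667, 0.0366667, 0.109333, 8.21256 ms; sum = 8.51823 ms.
Processing at 4 router(s): 4 × 1.5 ms = 6 ms.
End-to-end = 17.7 ms.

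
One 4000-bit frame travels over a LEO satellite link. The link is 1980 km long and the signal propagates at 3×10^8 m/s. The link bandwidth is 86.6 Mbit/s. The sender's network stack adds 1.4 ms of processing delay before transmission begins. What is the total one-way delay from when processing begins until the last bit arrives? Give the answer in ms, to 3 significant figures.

8.05 ms

Transmission delay = L/R = 4000 / 86600000 = 0.0461894 ms.
Propagation delay = d/s = 1980000 m / 300000000 m/s = 6.6 ms.
Plus processing delay 1.4 ms = 1.4 ms.
Total = 8.05 ms.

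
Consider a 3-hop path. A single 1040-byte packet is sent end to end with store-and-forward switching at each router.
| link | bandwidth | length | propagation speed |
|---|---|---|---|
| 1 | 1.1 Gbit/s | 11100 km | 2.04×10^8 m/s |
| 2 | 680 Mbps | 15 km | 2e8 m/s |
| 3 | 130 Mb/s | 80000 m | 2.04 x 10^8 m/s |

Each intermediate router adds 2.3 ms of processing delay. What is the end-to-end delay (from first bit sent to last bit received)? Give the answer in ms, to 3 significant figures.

L = 1040 × 8 = 8320 bits.
Transmission delays (L/R per hop): 0.00756364, 0.0122353, 0.064 ms; sum = 0.0837989 ms.
Propagation delays (d/s per hop): 54.4118, 0.075, 0.392157 ms; sum = 54.8789 ms.
Processing at 2 router(s): 2 × 2.3 ms = 4.6 ms.
End-to-end = 59.6 ms.

59.6 ms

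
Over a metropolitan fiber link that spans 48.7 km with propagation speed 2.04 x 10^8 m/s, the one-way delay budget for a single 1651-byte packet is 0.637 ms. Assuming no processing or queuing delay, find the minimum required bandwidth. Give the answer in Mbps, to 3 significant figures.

L = 13208 bits.
Propagation delay = 48700 / 204000000 = 0.238725 ms.
Transmission budget = 0.637 − 0.238725 = 0.398275 ms.
R ≥ L / t_tx = 13208 bits / 0.000398275 s = 33.2 Mbps.

33.2 Mbps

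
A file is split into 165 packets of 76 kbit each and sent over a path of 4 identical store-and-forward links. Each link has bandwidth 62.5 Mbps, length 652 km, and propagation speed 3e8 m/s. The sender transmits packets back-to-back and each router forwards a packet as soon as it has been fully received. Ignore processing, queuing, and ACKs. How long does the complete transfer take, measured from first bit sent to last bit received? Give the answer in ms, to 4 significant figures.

213.0 ms

Per-hop transmission t_tx = L/R = 76000/62500000 = 1.216 ms.
Per-hop propagation t_prop = 652000/300000000 = 2.17333 ms.
Pipeline fill: first packet needs 4·t_tx to clear all hops; remaining 164 packets each add one t_tx.
Total = (4+165-1)·t_tx + 4·t_prop = 168·1.216 + 4·2.17333 = 213.0 ms.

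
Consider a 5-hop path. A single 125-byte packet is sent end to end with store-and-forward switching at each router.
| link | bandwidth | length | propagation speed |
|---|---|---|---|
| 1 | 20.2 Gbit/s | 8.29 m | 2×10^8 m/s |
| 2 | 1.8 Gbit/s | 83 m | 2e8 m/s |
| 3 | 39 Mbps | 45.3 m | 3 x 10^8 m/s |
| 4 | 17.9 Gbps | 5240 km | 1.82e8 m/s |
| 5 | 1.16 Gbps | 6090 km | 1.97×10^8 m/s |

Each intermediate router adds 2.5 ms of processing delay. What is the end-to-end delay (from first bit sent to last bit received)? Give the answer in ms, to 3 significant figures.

L = 125 × 8 = 1000 bits.
Transmission delays (L/R per hop): 4.9505e-05, 0.000555556, 0.025641, 5.58659e-05, 0.000862069 ms; sum = 0.027164 ms.
Propagation delays (d/s per hop): 4.145e-05, 0.000415, 0.000151, 28.7912, 30.9137 ms; sum = 59.7055 ms.
Processing at 4 router(s): 4 × 2.5 ms = 10 ms.
End-to-end = 69.7 ms.

69.7 ms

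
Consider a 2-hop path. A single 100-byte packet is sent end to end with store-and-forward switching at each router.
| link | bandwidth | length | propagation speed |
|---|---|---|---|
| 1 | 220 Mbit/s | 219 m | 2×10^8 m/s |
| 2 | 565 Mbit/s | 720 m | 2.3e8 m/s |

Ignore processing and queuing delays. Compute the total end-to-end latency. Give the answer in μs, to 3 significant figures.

9.28 μs

L = 100 × 8 = 800 bits.
Transmission delays (L/R per hop): 3.63636, 1.41593 μs; sum = 5.05229 μs.
Propagation delays (d/s per hop): 1.095, 3.13043 μs; sum = 4.22543 μs.
End-to-end = 9.28 μs.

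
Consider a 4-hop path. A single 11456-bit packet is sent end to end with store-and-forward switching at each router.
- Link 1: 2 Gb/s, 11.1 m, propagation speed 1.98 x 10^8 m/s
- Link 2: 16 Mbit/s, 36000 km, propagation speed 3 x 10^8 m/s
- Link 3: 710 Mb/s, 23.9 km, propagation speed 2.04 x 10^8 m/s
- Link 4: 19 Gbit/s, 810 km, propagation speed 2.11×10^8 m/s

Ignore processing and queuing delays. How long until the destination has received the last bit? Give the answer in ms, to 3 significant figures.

125 ms

Transmission delays (L/R per hop): 0.005728, 0.716, 0.0161352, 0.000602947 ms; sum = 0.738466 ms.
Propagation delays (d/s per hop): 5.60606e-05, 120, 0.117157, 3.83886 ms; sum = 123.956 ms.
End-to-end = 125 ms.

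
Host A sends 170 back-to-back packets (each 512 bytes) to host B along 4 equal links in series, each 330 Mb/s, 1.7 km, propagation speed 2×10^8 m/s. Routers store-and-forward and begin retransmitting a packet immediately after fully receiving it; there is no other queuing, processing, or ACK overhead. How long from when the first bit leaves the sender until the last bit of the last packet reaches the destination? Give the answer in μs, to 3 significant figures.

Per-hop transmission t_tx = L/R = 4096/330000000 = 12.4121 μs.
Per-hop propagation t_prop = 1700/200000000 = 8.5 μs.
Pipeline fill: first packet needs 4·t_tx to clear all hops; remaining 169 packets each add one t_tx.
Total = (4+170-1)·t_tx + 4·t_prop = 173·12.4121 + 4·8.5 = 2180 μs.

2180 μs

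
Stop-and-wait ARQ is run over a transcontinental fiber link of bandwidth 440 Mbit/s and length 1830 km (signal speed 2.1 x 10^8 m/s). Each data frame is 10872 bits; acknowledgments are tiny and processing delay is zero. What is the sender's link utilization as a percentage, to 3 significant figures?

0.142 %

t_tx = L/R = 10872/440000000 = 2.47091e-05 s.
t_prop = 1830000/210000000 = 0.00871429 s; RTT = 0.0174286 s.
Cycle = t_tx + RTT = 0.0174533 s.
Utilization = t_tx / cycle = 2.47091e-05/0.0174533 = 0.142 %.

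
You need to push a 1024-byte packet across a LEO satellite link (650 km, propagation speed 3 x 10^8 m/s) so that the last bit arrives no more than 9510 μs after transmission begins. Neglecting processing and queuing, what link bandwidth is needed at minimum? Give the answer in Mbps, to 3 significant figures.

1.12 Mbps

L = 8192 bits.
Propagation delay = 650000 / 300000000 = 2166.67 μs.
Transmission budget = 9510 − 2166.67 = 7343.33 μs.
R ≥ L / t_tx = 8192 bits / 0.00734333 s = 1.12 Mbps.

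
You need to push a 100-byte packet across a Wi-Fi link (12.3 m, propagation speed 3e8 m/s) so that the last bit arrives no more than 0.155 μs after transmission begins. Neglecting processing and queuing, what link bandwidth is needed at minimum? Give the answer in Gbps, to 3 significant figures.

L = 800 bits.
Propagation delay = 12.3 / 300000000 = 0.041 μs.
Transmission budget = 0.155 − 0.041 = 0.114 μs.
R ≥ L / t_tx = 800 bits / 1.14e-07 s = 7.02 Gbps.

7.02 Gbps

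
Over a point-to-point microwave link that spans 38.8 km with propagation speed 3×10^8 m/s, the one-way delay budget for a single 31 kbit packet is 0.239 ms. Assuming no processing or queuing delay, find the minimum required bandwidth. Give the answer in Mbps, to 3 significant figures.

283 Mbps

Propagation delay = 38800 / 300000000 = 0.129333 ms.
Transmission budget = 0.239 − 0.129333 = 0.109667 ms.
R ≥ L / t_tx = 31000 bits / 0.000109667 s = 283 Mbps.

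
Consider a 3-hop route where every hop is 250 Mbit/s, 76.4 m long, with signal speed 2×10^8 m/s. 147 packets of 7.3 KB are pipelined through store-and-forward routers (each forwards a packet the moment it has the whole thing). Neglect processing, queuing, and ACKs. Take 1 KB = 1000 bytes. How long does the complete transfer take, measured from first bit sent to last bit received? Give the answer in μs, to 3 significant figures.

34800 μs

Per-hop transmission t_tx = L/R = 58400/250000000 = 233.6 μs.
Per-hop propagation t_prop = 76.4/200000000 = 0.382 μs.
Pipeline fill: first packet needs 3·t_tx to clear all hops; remaining 146 packets each add one t_tx.
Total = (3+147-1)·t_tx + 3·t_prop = 149·233.6 + 3·0.382 = 34800 μs.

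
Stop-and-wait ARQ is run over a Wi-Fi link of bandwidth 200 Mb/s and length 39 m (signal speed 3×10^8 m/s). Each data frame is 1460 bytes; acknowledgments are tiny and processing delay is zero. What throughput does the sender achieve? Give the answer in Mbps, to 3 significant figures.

t_tx = L/R = 11680/200000000 = 5.84e-05 s.
t_prop = 39/300000000 = 1.3e-07 s; RTT = 2.6e-07 s.
Cycle = t_tx + RTT = 5.866e-05 s.
Throughput = L / cycle = 11680 / 5.866e-05 = 199 Mbps.

199 Mbps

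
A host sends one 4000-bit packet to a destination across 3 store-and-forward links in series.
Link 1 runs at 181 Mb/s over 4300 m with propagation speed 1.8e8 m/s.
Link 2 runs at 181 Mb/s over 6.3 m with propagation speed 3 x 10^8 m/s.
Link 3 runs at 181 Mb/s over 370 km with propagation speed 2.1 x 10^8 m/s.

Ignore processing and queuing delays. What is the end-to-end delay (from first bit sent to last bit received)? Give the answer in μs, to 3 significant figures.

Transmission delay per hop = L/R = 4000/181000000 = 22.0994 μs; 3 hops → 66.2983 μs.
Propagation delays (d/s per hop): 23.8889, 0.021, 1761.9 μs; sum = 1785.81 μs.
End-to-end = 1850 μs.

1850 μs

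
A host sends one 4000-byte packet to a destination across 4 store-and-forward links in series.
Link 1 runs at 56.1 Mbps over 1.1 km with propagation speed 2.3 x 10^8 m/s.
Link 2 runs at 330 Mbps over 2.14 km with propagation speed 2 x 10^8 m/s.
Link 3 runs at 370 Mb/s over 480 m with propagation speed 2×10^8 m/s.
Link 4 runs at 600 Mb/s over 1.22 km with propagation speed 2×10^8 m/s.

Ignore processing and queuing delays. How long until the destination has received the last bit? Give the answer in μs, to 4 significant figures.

L = 4000 × 8 = 32000 bits.
Transmission delays (L/R per hop): 570.41, 96.9697, 86.4865, 53.3333 μs; sum = 807.199 μs.
Propagation delays (d/s per hop): 4.78261, 10.7, 2.4, 6.1 μs; sum = 23.9826 μs.
End-to-end = 831.2 μs.

831.2 μs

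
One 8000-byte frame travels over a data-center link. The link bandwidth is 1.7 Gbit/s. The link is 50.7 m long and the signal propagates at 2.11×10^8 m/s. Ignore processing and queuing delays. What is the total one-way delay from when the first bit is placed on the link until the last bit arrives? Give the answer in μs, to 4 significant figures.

L = 8000 × 8 = 64000 bits.
Transmission delay = L/R = 64000 / 1700000000 = 37.6471 μs.
Propagation delay = d/s = 50.7 m / 211000000 m/s = 0.240284 μs.
Total = 37.89 μs.

37.89 μs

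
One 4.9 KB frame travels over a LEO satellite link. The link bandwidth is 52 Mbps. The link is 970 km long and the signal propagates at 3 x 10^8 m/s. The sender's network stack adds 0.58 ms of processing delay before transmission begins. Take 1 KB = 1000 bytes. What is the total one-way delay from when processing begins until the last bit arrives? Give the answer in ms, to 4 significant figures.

L = 39200 bits.
Transmission delay = L/R = 39200 / 52000000 = 0.753846 ms.
Propagation delay = d/s = 970000 m / 300000000 m/s = 3.23333 ms.
Plus processing delay 0.58 ms = 0.58 ms.
Total = 4.567 ms.

4.567 ms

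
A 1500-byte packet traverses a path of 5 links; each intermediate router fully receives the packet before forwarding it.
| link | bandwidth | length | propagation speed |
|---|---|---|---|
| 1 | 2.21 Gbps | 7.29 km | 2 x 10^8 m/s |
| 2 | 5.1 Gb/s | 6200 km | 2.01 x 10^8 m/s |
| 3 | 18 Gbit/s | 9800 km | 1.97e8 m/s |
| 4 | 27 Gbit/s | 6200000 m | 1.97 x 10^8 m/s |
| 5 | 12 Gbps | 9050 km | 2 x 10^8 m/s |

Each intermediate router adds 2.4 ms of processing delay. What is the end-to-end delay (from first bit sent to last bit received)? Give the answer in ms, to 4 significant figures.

167.0 ms

L = 1500 × 8 = 12000 bits.
Transmission delays (L/R per hop): 0.00542986, 0.00235294, 0.000666667, 0.000444444, 0.001 ms; sum = 0.00989392 ms.
Propagation delays (d/s per hop): 0.03645, 30.8458, 49.7462, 31.4721, 45.25 ms; sum = 157.35 ms.
Processing at 4 router(s): 4 × 2.4 ms = 9.6 ms.
End-to-end = 167.0 ms.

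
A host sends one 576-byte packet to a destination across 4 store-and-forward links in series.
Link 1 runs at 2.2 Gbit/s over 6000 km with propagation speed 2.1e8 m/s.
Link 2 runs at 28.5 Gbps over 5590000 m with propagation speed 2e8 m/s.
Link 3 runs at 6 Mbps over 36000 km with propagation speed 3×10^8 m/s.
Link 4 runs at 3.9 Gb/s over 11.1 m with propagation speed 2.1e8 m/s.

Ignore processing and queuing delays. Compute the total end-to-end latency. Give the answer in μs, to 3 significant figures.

177000 μs

L = 576 × 8 = 4608 bits.
Transmission delays (L/R per hop): 2.09455, 0.161684, 768, 1.18154 μs; sum = 771.438 μs.
Propagation delays (d/s per hop): 28571.4, 27950, 120000, 0.0528571 μs; sum = 176521 μs.
End-to-end = 177000 μs.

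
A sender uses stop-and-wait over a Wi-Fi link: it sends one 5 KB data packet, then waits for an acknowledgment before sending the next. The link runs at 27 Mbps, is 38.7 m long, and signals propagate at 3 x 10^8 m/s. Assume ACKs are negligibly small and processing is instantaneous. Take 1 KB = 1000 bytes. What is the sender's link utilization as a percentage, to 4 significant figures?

t_tx = L/R = 40000/27000000 = 0.00148148 s.
t_prop = 38.7/300000000 = 1.29e-07 s; RTT = 2.58e-07 s.
Cycle = t_tx + RTT = 0.00148174 s.
Utilization = t_tx / cycle = 0.00148148/0.00148174 = 99.98 %.

99.98 %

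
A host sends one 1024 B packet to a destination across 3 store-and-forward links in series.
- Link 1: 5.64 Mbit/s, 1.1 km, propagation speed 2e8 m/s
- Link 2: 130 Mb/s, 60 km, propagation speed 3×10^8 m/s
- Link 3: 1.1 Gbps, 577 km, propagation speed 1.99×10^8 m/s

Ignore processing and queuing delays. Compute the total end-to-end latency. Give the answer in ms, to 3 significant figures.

4.63 ms

L = 1024 × 8 = 8192 bits.
Transmission delays (L/R per hop): 1.45248, 0.0630154, 0.00744727 ms; sum = 1.52294 ms.
Propagation delays (d/s per hop): 0.0055, 0.2, 2.8995 ms; sum = 3.105 ms.
End-to-end = 4.63 ms.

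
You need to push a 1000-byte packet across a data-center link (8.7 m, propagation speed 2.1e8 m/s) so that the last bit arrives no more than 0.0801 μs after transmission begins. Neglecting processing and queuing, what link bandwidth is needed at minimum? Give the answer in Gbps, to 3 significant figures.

207 Gbps

L = 8000 bits.
Propagation delay = 8.7 / 210000000 = 0.0414286 μs.
Transmission budget = 0.0801 − 0.0414286 = 0.0386714 μs.
R ≥ L / t_tx = 8000 bits / 3.86714e-08 s = 207 Gbps.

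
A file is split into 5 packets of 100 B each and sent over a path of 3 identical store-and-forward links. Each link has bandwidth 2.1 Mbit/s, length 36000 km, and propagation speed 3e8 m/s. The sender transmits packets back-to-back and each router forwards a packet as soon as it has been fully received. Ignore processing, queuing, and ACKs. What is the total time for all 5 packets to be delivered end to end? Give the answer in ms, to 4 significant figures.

362.7 ms

Per-hop transmission t_tx = L/R = 800/2100000 = 0.380952 ms.
Per-hop propagation t_prop = 36000000/300000000 = 120 ms.
Pipeline fill: first packet needs 3·t_tx to clear all hops; remaining 4 packets each add one t_tx.
Total = (3+5-1)·t_tx + 3·t_prop = 7·0.380952 + 3·120 = 362.7 ms.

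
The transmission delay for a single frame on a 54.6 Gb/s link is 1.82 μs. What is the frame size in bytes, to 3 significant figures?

L = R × t_tx = 54600000000 b/s × 1.82e-06 s = 99372 bits.
In bytes: 99372 / 8 = 12400 bytes.

12400 bytes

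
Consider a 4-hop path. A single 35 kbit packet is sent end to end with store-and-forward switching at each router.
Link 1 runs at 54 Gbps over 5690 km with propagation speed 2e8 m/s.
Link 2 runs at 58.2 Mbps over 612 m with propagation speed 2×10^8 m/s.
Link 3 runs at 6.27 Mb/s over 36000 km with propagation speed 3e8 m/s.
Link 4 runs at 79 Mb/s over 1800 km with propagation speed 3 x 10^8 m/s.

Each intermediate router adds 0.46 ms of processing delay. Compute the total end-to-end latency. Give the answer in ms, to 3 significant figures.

162 ms

L = 35000 bits.
Transmission delays (L/R per hop): 0.000648148, 0.601375, 5.58214, 0.443038 ms; sum = 6.6272 ms.
Propagation delays (d/s per hop): 28.45, 0.00306, 120, 6 ms; sum = 154.453 ms.
Processing at 3 router(s): 3 × 0.46 ms = 1.38 ms.
End-to-end = 162 ms.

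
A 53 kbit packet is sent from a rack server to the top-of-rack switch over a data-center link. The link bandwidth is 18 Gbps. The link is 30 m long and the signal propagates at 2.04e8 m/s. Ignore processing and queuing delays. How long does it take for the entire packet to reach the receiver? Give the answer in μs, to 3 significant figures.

L = 53000 bits.
Transmission delay = L/R = 53000 / 18000000000 = 2.94444 μs.
Propagation delay = d/s = 30 m / 204000000 m/s = 0.147059 μs.
Total = 3.09 μs.

3.09 μs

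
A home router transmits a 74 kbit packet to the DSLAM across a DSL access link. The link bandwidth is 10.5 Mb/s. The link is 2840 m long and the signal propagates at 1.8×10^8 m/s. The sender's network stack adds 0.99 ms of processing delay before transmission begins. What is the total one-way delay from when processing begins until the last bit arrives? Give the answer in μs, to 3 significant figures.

8050 μs

L = 74000 bits.
Transmission delay = L/R = 74000 / 10500000 = 7047.62 μs.
Propagation delay = d/s = 2840 m / 180000000 m/s = 15.7778 μs.
Plus processing delay 0.99 ms = 990 μs.
Total = 8050 μs.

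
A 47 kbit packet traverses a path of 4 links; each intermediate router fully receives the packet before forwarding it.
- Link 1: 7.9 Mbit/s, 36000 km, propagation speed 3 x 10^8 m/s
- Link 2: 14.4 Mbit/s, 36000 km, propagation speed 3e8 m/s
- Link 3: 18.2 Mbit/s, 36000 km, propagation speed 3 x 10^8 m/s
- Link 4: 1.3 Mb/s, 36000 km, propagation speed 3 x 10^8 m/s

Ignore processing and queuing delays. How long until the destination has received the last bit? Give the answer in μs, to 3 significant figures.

L = 47000 bits.
Transmission delays (L/R per hop): 5949.37, 3263.89, 2582.42, 36153.8 μs; sum = 47949.5 μs.
Propagation delays (d/s per hop): 120000, 120000, 120000, 120000 μs; sum = 480000 μs.
End-to-end = 528000 μs.

528000 μs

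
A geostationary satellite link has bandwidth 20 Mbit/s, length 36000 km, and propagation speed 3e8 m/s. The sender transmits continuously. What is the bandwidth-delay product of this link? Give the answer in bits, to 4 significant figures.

Propagation delay = 36000000 / 300000000 = 0.12 s.
BDP = R × t_prop = 20000000 × 0.12 = 2400000 bits.

2400000 bits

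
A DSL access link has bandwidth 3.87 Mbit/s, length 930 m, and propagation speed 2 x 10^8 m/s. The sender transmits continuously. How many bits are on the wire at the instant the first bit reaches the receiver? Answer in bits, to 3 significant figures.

18.0 bits

Propagation delay = 930 / 200000000 = 4.65e-06 s.
BDP = R × t_prop = 3870000 × 4.65e-06 = 17.9955 bits.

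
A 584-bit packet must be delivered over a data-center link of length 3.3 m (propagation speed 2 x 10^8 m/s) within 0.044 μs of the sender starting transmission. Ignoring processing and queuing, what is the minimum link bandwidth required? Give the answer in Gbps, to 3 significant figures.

Propagation delay = 3.3 / 200000000 = 0.0165 μs.
Transmission budget = 0.044 − 0.0165 = 0.0275 μs.
R ≥ L / t_tx = 584 bits / 2.75e-08 s = 21.2 Gbps.

21.2 Gbps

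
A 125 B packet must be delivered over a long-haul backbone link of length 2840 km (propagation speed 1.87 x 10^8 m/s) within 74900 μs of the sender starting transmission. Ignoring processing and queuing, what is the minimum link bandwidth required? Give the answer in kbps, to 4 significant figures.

L = 1000 bits.
Propagation delay = 2840000 / 187000000 = 15187.2 μs.
Transmission budget = 74900 − 15187.2 = 59712.8 μs.
R ≥ L / t_tx = 1000 bits / 0.0597128 s = 16.75 kbps.

16.75 kbps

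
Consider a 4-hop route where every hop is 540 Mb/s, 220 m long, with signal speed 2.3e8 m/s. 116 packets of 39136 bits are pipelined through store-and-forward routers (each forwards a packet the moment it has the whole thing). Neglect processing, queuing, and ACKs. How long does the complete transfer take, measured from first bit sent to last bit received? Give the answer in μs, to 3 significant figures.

8630 μs

Per-hop transmission t_tx = L/R = 39136/540000000 = 72.4741 μs.
Per-hop propagation t_prop = 220/2.3e+08 = 0.956522 μs.
Pipeline fill: first packet needs 4·t_tx to clear all hops; remaining 115 packets each add one t_tx.
Total = (4+116-1)·t_tx + 4·t_prop = 119·72.4741 + 4·0.956522 = 8630 μs.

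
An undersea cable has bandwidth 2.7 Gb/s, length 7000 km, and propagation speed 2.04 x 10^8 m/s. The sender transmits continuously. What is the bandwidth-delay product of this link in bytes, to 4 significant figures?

Propagation delay = 7000000 / 204000000 = 0.0343137 s.
BDP = R × t_prop = 2700000000 × 0.0343137 = 92647100 bits.
In bytes: 92647100/8 = 11580000 bytes.

11580000 bytes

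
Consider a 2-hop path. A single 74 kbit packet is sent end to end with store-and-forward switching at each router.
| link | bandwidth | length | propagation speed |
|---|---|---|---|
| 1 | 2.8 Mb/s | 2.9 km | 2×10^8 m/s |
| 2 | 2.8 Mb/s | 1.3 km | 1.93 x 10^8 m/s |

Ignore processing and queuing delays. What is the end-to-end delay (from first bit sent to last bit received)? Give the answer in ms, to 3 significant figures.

L = 74000 bits.
Transmission delay per hop = L/R = 74000/2800000 = 26.4286 ms; 2 hops → 52.8571 ms.
Propagation delays (d/s per hop): 0.0145, 0.00673575 ms; sum = 0.0212358 ms.
End-to-end = 52.9 ms.

52.9 ms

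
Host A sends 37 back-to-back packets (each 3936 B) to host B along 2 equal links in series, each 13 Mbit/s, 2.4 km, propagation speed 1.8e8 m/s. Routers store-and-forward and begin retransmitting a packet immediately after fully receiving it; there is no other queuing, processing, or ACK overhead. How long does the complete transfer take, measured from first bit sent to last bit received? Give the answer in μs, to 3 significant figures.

Per-hop transmission t_tx = L/R = 31488/13000000 = 2422.15 μs.
Per-hop propagation t_prop = 2400/180000000 = 13.3333 μs.
Pipeline fill: first packet needs 2·t_tx to clear all hops; remaining 36 packets each add one t_tx.
Total = (2+37-1)·t_tx + 2·t_prop = 38·2422.15 + 2·13.3333 = 92100 μs.

92100 μs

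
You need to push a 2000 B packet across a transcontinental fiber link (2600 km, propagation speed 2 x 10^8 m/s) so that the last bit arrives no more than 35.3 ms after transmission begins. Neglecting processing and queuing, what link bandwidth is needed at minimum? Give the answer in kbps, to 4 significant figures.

717.5 kbps

L = 16000 bits.
Propagation delay = 2600000 / 200000000 = 13 ms.
Transmission budget = 35.3 − 13 = 22.3 ms.
R ≥ L / t_tx = 16000 bits / 0.0223 s = 717.5 kbps.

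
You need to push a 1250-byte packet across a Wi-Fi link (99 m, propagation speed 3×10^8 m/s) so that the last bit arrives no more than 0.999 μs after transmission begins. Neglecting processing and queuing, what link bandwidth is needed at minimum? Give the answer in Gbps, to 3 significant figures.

14.9 Gbps

L = 10000 bits.
Propagation delay = 99 / 300000000 = 0.33 μs.
Transmission budget = 0.999 − 0.33 = 0.669 μs.
R ≥ L / t_tx = 10000 bits / 6.69e-07 s = 14.9 Gbps.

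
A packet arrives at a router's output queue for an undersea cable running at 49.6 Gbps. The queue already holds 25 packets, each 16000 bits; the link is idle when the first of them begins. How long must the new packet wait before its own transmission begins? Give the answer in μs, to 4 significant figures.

Each queued packet: L/R = 16000/49600000000 = 0.322581 μs.
25 queued → 8.06452 μs.
Queuing delay = 8.065 μs.

8.065 μs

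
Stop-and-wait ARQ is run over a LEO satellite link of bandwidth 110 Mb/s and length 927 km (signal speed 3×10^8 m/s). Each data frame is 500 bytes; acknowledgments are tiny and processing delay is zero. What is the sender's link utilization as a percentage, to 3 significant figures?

t_tx = L/R = 4000/110000000 = 3.63636e-05 s.
t_prop = 927000/300000000 = 0.00309 s; RTT = 0.00618 s.
Cycle = t_tx + RTT = 0.00621636 s.
Utilization = t_tx / cycle = 3.63636e-05/0.00621636 = 0.585 %.

0.585 %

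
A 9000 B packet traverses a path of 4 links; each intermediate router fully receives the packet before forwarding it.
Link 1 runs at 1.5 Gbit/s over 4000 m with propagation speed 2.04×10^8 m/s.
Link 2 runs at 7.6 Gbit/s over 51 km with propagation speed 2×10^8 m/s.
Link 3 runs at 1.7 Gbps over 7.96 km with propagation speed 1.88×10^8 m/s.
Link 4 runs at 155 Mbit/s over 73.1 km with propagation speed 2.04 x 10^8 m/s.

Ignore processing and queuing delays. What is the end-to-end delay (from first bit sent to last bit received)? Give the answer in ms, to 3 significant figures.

1.24 ms

L = 9000 × 8 = 72000 bits.
Transmission delays (L/R per hop): 0.048, 0.00947368, 0.0423529, 0.464516 ms; sum = 0.564343 ms.
Propagation delays (d/s per hop): 0.0196078, 0.255, 0.0423404, 0.358333 ms; sum = 0.675282 ms.
End-to-end = 1.24 ms.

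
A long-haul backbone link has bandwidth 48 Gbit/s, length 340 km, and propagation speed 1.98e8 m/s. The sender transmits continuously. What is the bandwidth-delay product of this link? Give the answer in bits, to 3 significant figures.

Propagation delay = 340000 / 198000000 = 0.00171717 s.
BDP = R × t_prop = 48000000000 × 0.00171717 = 82424200 bits.

82400000 bits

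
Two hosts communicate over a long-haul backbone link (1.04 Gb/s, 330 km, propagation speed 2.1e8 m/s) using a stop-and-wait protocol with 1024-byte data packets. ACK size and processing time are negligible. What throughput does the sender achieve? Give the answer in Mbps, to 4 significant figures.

2.600 Mbps

t_tx = L/R = 8192/1040000000 = 7.87692e-06 s.
t_prop = 330000/210000000 = 0.00157143 s; RTT = 0.00314286 s.
Cycle = t_tx + RTT = 0.00315073 s.
Throughput = L / cycle = 8192 / 0.00315073 = 2.600 Mbps.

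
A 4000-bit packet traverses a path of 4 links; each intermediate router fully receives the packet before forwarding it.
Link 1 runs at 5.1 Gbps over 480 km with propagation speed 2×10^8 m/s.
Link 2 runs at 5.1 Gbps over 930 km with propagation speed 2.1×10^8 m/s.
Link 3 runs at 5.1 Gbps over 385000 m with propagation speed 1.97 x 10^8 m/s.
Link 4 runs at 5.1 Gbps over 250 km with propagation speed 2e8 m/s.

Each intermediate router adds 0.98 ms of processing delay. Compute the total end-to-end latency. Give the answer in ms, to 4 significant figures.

Transmission delay per hop = L/R = 4000/5100000000 = 0.000784314 ms; 4 hops → 0.00313725 ms.
Propagation delays (d/s per hop): 2.4, 4.42857, 1.95431, 1.25 ms; sum = 10.0329 ms.
Processing at 3 router(s): 3 × 0.98 ms = 2.94 ms.
End-to-end = 12.98 ms.

12.98 ms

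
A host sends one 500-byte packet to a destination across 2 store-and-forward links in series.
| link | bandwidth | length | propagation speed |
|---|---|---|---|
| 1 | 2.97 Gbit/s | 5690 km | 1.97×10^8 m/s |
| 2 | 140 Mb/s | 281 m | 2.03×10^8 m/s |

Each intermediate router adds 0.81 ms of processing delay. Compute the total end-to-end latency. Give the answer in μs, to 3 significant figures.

L = 500 × 8 = 4000 bits.
Transmission delays (L/R per hop): 1.3468, 28.5714 μs; sum = 29.9182 μs.
Propagation delays (d/s per hop): 28883.2, 1.38424 μs; sum = 28884.6 μs.
Processing at 1 router(s): 1 × 0.81 ms = 810 μs.
End-to-end = 29700 μs.

29700 μs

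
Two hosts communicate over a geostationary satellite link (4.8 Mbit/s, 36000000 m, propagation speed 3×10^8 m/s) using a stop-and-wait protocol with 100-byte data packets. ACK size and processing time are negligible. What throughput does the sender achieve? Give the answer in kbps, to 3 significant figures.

t_tx = L/R = 800/4800000 = 0.000166667 s.
t_prop = 36000000/300000000 = 0.12 s; RTT = 0.24 s.
Cycle = t_tx + RTT = 0.240167 s.
Throughput = L / cycle = 800 / 0.240167 = 3.33 kbps.

3.33 kbps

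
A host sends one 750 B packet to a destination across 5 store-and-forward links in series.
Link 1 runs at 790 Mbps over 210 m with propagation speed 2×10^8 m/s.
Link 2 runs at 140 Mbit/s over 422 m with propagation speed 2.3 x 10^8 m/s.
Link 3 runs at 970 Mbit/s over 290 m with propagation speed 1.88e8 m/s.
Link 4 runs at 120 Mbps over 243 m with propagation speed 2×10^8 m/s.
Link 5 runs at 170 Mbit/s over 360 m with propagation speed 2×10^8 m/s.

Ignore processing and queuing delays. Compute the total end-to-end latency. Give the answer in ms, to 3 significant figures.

L = 750 × 8 = 6000 bits.
Transmission delays (L/R per hop): 0.00759494, 0.0428571, 0.00618557, 0.05, 0.0352941 ms; sum = 0.141932 ms.
Propagation delays (d/s per hop): 0.00105, 0.00183478, 0.00154255, 0.001215, 0.0018 ms; sum = 0.00744234 ms.
End-to-end = 0.149 ms.

0.149 ms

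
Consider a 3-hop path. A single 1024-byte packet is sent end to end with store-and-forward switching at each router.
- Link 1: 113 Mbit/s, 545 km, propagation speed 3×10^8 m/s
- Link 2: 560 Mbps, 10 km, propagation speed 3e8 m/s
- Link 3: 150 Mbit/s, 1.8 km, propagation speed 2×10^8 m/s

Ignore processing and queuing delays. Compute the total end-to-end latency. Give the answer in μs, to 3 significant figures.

L = 1024 × 8 = 8192 bits.
Transmission delays (L/R per hop): 72.4956, 14.6286, 54.6133 μs; sum = 141.737 μs.
Propagation delays (d/s per hop): 1816.67, 33.3333, 9 μs; sum = 1859 μs.
End-to-end = 2000 μs.

2000 μs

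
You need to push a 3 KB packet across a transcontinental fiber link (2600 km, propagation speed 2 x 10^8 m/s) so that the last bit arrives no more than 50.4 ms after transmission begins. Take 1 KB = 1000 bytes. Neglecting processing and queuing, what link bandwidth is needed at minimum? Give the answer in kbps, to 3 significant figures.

642 kbps

L = 24000 bits.
Propagation delay = 2600000 / 200000000 = 13 ms.
Transmission budget = 50.4 − 13 = 37.4 ms.
R ≥ L / t_tx = 24000 bits / 0.0374 s = 642 kbps.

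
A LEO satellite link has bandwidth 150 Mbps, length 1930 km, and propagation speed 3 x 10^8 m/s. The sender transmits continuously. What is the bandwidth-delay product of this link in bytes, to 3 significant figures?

Propagation delay = 1930000 / 300000000 = 0.00643333 s.
BDP = R × t_prop = 150000000 × 0.00643333 = 965000 bits.
In bytes: 965000/8 = 121000 bytes.

121000 bytes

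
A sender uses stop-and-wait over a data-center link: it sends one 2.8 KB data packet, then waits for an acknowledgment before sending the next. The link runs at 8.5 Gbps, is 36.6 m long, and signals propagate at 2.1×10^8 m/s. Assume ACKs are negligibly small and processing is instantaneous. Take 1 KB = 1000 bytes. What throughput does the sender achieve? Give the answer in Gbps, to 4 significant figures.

7.507 Gbps

t_tx = L/R = 22400/8500000000 = 2.63529e-06 s.
t_prop = 36.6/210000000 = 1.74286e-07 s; RTT = 3.48571e-07 s.
Cycle = t_tx + RTT = 2.98387e-06 s.
Throughput = L / cycle = 22400 / 2.98387e-06 = 7.507 Gbps.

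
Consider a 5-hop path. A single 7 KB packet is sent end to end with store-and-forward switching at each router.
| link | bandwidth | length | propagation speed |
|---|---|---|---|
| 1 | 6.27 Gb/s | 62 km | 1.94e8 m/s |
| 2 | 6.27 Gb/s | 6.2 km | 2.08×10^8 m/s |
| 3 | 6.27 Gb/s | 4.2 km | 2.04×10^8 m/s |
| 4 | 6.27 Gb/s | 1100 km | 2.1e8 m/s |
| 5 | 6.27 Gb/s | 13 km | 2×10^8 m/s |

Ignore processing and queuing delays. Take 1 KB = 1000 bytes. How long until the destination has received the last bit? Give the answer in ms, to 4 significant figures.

5.718 ms

L = 56000 bits.
Transmission delay per hop = L/R = 56000/6270000000 = 0.00893142 ms; 5 hops → 0.0446571 ms.
Propagation delays (d/s per hop): 0.319588, 0.0298077, 0.0205882, 5.2381, 0.065 ms; sum = 5.67308 ms.
End-to-end = 5.718 ms.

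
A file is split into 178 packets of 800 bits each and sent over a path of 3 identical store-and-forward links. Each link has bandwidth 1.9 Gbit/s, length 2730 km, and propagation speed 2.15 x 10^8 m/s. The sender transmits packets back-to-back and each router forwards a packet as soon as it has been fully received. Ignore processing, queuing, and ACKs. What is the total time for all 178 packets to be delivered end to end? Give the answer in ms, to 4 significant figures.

38.17 ms

Per-hop transmission t_tx = L/R = 800/1900000000 = 0.000421053 ms.
Per-hop propagation t_prop = 2730000/215000000 = 12.6977 ms.
Pipeline fill: first packet needs 3·t_tx to clear all hops; remaining 177 packets each add one t_tx.
Total = (3+178-1)·t_tx + 3·t_prop = 180·0.000421053 + 3·12.6977 = 38.17 ms.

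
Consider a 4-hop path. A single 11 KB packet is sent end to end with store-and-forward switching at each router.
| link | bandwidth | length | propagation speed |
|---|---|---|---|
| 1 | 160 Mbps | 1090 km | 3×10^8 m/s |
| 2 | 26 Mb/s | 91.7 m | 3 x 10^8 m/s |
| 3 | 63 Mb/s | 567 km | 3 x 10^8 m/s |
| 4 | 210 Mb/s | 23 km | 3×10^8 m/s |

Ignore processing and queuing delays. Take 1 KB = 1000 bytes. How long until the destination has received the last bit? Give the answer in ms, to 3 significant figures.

L = 88000 bits.
Transmission delays (L/R per hop): 0.55, 3.38462, 1.39683, 0.419048 ms; sum = 5.75049 ms.
Propagation delays (d/s per hop): 3.63333, 0.000305667, 1.89, 0.0766667 ms; sum = 5.60031 ms.
End-to-end = 11.4 ms.

11.4 ms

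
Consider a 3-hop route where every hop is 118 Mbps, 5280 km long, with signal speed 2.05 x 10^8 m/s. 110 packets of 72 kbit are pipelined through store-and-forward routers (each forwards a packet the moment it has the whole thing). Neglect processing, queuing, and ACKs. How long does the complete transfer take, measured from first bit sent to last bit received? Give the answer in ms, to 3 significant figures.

146 ms

Per-hop transmission t_tx = L/R = 72000/118000000 = 0.610169 ms.
Per-hop propagation t_prop = 5280000/2.05e+08 = 25.7561 ms.
Pipeline fill: first packet needs 3·t_tx to clear all hops; remaining 109 packets each add one t_tx.
Total = (3+110-1)·t_tx + 3·t_prop = 112·0.610169 + 3·25.7561 = 146 ms.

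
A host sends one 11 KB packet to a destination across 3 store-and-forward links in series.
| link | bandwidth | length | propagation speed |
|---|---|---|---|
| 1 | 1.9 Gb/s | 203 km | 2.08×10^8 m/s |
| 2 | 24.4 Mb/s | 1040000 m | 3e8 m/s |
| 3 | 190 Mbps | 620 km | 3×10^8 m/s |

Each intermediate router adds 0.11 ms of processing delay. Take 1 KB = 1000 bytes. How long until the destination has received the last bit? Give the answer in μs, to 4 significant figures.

10850 μs

L = 88000 bits.
Transmission delays (L/R per hop): 46.3158, 3606.56, 463.158 μs; sum = 4116.03 μs.
Propagation delays (d/s per hop): 975.962, 3466.67, 2066.67 μs; sum = 6509.29 μs.
Processing at 2 router(s): 2 × 0.11 ms = 220 μs.
End-to-end = 10850 μs.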